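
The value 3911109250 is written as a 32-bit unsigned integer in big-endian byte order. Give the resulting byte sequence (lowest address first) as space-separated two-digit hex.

3911109250 in hexadecimal, padded to 32 bits, is 0xE91ECA82.
Split into bytes (most-significant first): E9 1E CA 82.
Big-endian: lowest address holds the most-significant byte.
So the memory order matches the most-significant-first order: E9 1E CA 82.

E9 1E CA 82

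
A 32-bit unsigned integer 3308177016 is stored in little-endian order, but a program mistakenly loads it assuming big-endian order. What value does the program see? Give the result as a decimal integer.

3308177016 in 32-bit hexadecimal is 0xC52EC678.
Stored little-endian, the bytes at ascending addresses are 78 C6 2E C5.
Read back as big-endian, the last byte is least significant, giving 0x78C62EC5.
0x78C62EC5 = 2026254021.

2026254021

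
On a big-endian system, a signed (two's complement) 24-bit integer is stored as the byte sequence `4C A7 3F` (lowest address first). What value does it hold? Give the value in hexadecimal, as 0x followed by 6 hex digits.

0x4CA73F

In big-endian order the high byte comes first in memory.
The bytes are already most-significant first: 0x4CA73F.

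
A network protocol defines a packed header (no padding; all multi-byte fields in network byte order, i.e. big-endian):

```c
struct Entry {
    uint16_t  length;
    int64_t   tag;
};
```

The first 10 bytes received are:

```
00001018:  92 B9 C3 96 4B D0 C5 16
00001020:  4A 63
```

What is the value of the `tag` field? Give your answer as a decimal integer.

-4353208629775152541

`tag` follows `length` (2 bytes), so it starts at byte offset 2 and occupies 8 bytes.
Bytes at offsets 2..9: C3 96 4B D0 C5 16 4A 63.
Big-endian: lowest address holds the most-significant byte.
The bytes are already most-significant first: 0xC3964BD0C5164A63.
Top bit is set, so as a signed 64-bit value this is 0xC3964BD0C5164A63 − 2^64 = -4353208629775152541.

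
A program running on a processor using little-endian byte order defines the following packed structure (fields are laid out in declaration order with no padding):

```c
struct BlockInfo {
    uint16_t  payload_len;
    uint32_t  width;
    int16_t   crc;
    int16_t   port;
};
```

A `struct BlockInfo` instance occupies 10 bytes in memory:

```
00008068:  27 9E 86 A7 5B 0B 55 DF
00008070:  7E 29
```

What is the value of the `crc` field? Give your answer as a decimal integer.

`crc` follows `payload_len` (2 B), `width` (4 B), so it starts at offset 2 + 4 = 6 and occupies 2 bytes.
Bytes at offsets 6..7: 55 DF.
In little-endian order the low byte comes first in memory.
Reassemble most-significant byte first: DF 55 → 0xDF55.
Top bit is set, so as a signed 16-bit value this is 0xDF55 − 2^16 = -8363.

-8363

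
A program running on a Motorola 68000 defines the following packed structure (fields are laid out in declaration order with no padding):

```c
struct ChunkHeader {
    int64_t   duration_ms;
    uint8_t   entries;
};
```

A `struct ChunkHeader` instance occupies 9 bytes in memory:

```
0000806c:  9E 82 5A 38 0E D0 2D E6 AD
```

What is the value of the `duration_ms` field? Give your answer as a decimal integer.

-7024953271931359770

`duration_ms` is the first field, at byte offset 0, occupying 8 bytes.
Bytes at offsets 0..7: 9E 82 5A 38 0E D0 2D E6.
In big-endian order the high byte comes first in memory.
The bytes are already most-significant first: 0x9E825A380ED02DE6.
Top bit is set, so as a signed 64-bit value this is 0x9E825A380ED02DE6 − 2^64 = -7024953271931359770.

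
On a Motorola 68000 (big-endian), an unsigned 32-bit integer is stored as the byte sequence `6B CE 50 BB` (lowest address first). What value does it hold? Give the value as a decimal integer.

Big-endian stores the most-significant byte at the lowest address.
The bytes are already most-significant first: 0x6BCE50BB.
0x6BCE50BB = 1808683195.

1808683195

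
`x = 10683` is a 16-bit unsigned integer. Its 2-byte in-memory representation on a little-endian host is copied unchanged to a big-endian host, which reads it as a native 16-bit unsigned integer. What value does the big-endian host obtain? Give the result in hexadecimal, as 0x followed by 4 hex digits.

0xBB29

10683 in 16-bit hexadecimal is 0x29BB.
Stored little-endian, the bytes at ascending addresses are BB 29.
Read back as big-endian, the last byte is least significant, giving 0xBB29.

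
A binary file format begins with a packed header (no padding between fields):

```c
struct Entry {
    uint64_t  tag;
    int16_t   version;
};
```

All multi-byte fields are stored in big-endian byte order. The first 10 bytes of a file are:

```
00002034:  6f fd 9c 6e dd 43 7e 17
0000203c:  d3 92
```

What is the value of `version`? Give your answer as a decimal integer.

`version` follows `tag` (8 bytes), so it starts at byte offset 8 and occupies 2 bytes.
Bytes at offsets 8..9: D3 92.
Big-endian stores the most-significant byte at the lowest address.
The bytes are already most-significant first: 0xD392.
Top bit is set, so as a signed 16-bit value this is 0xD392 − 2^16 = -11374.

-11374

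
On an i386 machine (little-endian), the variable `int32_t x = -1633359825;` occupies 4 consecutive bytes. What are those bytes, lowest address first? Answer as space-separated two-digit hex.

Two's complement of -1633359825 in 32 bits: 1633359825 = 0x615B17D1; invert → 0x9EA4E82E; add 1 → 0x9EA4E82F.
Split into bytes (most-significant first): 9E A4 E8 2F.
Little-endian: lowest address holds the least-significant byte.
So at ascending addresses the bytes are 2F E8 A4 9E.

2F E8 A4 9E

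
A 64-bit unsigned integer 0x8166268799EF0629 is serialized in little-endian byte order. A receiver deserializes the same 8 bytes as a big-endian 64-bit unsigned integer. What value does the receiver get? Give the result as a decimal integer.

2956313648091784833

Stored little-endian, the bytes at ascending addresses are 29 06 EF 99 87 26 66 81.
Read back as big-endian, the last byte is least significant, giving 0x2906EF9987266681.
0x2906EF9987266681 = 2956313648091784833.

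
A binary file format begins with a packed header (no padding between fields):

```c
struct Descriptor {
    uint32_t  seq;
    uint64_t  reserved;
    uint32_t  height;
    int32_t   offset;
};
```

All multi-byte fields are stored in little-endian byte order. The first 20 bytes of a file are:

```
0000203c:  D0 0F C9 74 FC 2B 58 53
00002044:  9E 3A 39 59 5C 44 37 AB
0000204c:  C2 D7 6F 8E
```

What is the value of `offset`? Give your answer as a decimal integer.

`offset` follows `seq` (4 B), `reserved` (8 B), `height` (4 B), so it starts at offset 4 + 8 + 4 = 16 and occupies 4 bytes.
Bytes at offsets 16..19: C2 D7 6F 8E.
In little-endian order the low byte comes first in memory.
Reassemble most-significant byte first: 8E 6F D7 C2 → 0x8E6FD7C2.
Top bit is set, so as a signed 32-bit value this is 0x8E6FD7C2 − 2^32 = -1905272894.

-1905272894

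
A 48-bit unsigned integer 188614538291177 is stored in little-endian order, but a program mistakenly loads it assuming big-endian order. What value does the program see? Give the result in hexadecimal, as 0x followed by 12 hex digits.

0xE9E78D3E8BAB

188614538291177 in 48-bit hexadecimal is 0xAB8B3E8DE7E9.
Stored little-endian, the bytes at ascending addresses are E9 E7 8D 3E 8B AB.
Read back as big-endian, the last byte is least significant, giving 0xE9E78D3E8BAB.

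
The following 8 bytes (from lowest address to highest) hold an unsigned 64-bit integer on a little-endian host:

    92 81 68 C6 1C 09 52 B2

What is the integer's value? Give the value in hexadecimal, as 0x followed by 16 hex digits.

0xB252091CC6688192

Little-endian stores the least-significant byte at the lowest address.
Reassemble most-significant byte first: B2 52 09 1C C6 68 81 92 → 0xB252091CC6688192.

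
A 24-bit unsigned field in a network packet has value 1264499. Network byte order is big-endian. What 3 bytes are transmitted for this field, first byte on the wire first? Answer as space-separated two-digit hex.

1264499 in hexadecimal, padded to 24 bits, is 0x134B73.
Split into bytes (most-significant first): 13 4B 73.
In big-endian order the high byte comes first in memory.
So the memory order matches the most-significant-first order: 13 4B 73.

13 4B 73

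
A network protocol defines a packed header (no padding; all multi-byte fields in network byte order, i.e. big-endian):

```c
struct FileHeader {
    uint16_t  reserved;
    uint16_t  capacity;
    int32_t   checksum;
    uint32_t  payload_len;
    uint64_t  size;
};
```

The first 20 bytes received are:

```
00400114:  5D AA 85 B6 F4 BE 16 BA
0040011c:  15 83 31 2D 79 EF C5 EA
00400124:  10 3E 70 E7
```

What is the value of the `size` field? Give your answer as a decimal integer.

8786459007108673767

`size` follows `reserved` (2 B), `capacity` (2 B), `checksum` (4 B), `payload_len` (4 B), so it starts at offset 2 + 2 + 4 + 4 = 12 and occupies 8 bytes.
Bytes at offsets 12..19: 79 EF C5 EA 10 3E 70 E7.
Big-endian stores the most-significant byte at the lowest address.
The bytes are already most-significant first: 0x79EFC5EA103E70E7.
0x79EFC5EA103E70E7 = 8786459007108673767.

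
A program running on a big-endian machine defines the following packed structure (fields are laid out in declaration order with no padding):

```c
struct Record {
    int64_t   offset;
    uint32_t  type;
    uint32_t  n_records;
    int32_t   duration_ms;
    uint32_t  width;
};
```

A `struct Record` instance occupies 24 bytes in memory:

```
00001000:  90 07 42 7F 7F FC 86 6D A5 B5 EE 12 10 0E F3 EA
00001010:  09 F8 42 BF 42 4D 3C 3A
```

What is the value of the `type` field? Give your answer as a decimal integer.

2780163602

`type` follows `offset` (8 bytes), so it starts at byte offset 8 and occupies 4 bytes.
Bytes at offsets 8..11: A5 B5 EE 12.
In big-endian order the high byte comes first in memory.
The bytes are already most-significant first: 0xA5B5EE12.
0xA5B5EE12 = 2780163602.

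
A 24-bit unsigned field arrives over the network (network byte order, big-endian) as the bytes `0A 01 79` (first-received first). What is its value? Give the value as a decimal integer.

In big-endian order the high byte comes first in memory.
The bytes are already most-significant first: 0x0A0179.
0x0A0179 = 655737.

655737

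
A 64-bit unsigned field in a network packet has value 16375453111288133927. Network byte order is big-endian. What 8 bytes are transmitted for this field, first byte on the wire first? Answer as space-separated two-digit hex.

16375453111288133927 in hexadecimal, padded to 64 bits, is 0xE3414BD80664F927.
Split into bytes (most-significant first): E3 41 4B D8 06 64 F9 27.
Big-endian: lowest address holds the most-significant byte.
So the memory order matches the most-significant-first order: E3 41 4B D8 06 64 F9 27.

E3 41 4B D8 06 64 F9 27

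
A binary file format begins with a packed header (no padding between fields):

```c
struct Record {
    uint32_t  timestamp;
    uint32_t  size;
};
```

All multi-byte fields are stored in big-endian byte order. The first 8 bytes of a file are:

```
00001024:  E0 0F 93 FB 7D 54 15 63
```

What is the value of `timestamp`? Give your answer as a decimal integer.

`timestamp` is the first field, at byte offset 0, occupying 4 bytes.
Bytes at offsets 0..3: E0 0F 93 FB.
Big-endian stores the most-significant byte at the lowest address.
The bytes are already most-significant first: 0xE00F93FB.
0xE00F93FB = 3759117307.

3759117307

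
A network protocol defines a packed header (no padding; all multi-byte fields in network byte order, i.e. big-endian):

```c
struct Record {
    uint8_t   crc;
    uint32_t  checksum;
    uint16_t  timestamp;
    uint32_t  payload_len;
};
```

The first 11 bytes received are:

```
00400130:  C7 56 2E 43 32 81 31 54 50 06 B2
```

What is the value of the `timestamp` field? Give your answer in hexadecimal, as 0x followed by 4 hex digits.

`timestamp` follows `crc` (1 B), `checksum` (4 B), so it starts at offset 1 + 4 = 5 and occupies 2 bytes.
Bytes at offsets 5..6: 81 31.
Big-endian: lowest address holds the most-significant byte.
The bytes are already most-significant first: 0x8131.

0x8131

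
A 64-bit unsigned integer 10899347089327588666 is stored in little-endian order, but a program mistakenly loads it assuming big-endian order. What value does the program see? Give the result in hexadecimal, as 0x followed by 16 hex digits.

10899347089327588666 in 64-bit hexadecimal is 0x9742426E370F053A.
Stored little-endian, the bytes at ascending addresses are 3A 05 0F 37 6E 42 42 97.
Read back as big-endian, the last byte is least significant, giving 0x3A050F376E424297.

0x3A050F376E424297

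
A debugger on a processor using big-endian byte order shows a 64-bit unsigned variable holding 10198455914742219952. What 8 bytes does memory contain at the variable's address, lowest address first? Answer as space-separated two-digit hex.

8D 88 31 9E E7 B1 04 B0

10198455914742219952 in hexadecimal, padded to 64 bits, is 0x8D88319EE7B104B0.
Split into bytes (most-significant first): 8D 88 31 9E E7 B1 04 B0.
Big-endian stores the most-significant byte at the lowest address.
So the memory order matches the most-significant-first order: 8D 88 31 9E E7 B1 04 B0.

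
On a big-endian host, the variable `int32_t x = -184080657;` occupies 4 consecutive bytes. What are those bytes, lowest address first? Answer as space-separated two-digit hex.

F5 07 26 EF

Two's complement of -184080657 in 32 bits: 184080657 = 0x0AF8D911; invert → 0xF50726EE; add 1 → 0xF50726EF.
Split into bytes (most-significant first): F5 07 26 EF.
Big-endian stores the most-significant byte at the lowest address.
So the memory order matches the most-significant-first order: F5 07 26 EF.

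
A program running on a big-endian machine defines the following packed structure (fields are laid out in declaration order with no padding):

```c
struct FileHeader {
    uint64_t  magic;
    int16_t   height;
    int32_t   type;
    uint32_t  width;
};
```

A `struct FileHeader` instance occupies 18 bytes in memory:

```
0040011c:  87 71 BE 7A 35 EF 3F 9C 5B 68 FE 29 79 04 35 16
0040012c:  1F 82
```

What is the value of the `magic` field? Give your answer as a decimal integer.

`magic` is the first field, at byte offset 0, occupying 8 bytes.
Bytes at offsets 0..7: 87 71 BE 7A 35 EF 3F 9C.
Big-endian stores the most-significant byte at the lowest address.
The bytes are already most-significant first: 0x8771BE7A35EF3F9C.
0x8771BE7A35EF3F9C = 9759791299588734876.

9759791299588734876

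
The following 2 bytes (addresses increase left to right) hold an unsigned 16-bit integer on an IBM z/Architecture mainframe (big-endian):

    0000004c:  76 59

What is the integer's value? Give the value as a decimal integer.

Big-endian stores the most-significant byte at the lowest address.
The bytes are already most-significant first: 0x7659.
0x7659 = 30297.

30297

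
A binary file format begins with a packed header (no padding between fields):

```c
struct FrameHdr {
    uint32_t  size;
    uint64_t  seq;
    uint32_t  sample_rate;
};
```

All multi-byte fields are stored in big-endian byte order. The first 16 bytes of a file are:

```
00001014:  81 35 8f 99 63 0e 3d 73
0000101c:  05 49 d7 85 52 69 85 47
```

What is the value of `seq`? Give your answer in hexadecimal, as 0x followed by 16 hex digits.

`seq` follows `size` (4 bytes), so it starts at byte offset 4 and occupies 8 bytes.
Bytes at offsets 4..11: 63 0E 3D 73 05 49 D7 85.
Big-endian stores the most-significant byte at the lowest address.
The bytes are already most-significant first: 0x630E3D730549D785.

0x630E3D730549D785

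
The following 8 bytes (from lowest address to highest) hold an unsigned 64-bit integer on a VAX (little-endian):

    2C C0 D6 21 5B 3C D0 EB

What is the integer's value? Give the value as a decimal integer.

Little-endian stores the least-significant byte at the lowest address.
Reassemble most-significant byte first: EB D0 3C 5B 21 D6 C0 2C → 0xEBD03C5B21D6C02C.
0xEBD03C5B21D6C02C = 16992147756176293932.

16992147756176293932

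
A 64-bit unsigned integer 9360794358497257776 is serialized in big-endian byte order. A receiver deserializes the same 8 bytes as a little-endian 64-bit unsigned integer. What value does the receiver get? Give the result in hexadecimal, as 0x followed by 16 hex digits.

0x30A9B599DF38E881

9360794358497257776 in 64-bit hexadecimal is 0x81E838DF99B5A930.
Stored big-endian, the bytes at ascending addresses are 81 E8 38 DF 99 B5 A9 30.
Read back as little-endian, the first byte is least significant, giving 0x30A9B599DF38E881.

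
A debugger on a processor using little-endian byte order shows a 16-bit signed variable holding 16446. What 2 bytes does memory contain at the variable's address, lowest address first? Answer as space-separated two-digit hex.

3E 40

16446 in hexadecimal, padded to 16 bits, is 0x403E.
Split into bytes (most-significant first): 40 3E.
Little-endian stores the least-significant byte at the lowest address.
So at ascending addresses the bytes are 3E 40.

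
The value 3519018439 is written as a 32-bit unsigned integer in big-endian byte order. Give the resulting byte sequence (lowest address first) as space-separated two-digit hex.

D1 BF F5 C7

3519018439 in hexadecimal, padded to 32 bits, is 0xD1BFF5C7.
Split into bytes (most-significant first): D1 BF F5 C7.
Big-endian: lowest address holds the most-significant byte.
So the memory order matches the most-significant-first order: D1 BF F5 C7.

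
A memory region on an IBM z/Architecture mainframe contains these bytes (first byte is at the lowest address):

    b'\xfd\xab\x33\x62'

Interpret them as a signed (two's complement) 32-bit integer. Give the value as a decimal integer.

Big-endian: lowest address holds the most-significant byte.
The bytes are already most-significant first: 0xFDAB3362.
Top bit is set, so as a signed 32-bit value this is 0xFDAB3362 − 2^32 = -39111838.

-39111838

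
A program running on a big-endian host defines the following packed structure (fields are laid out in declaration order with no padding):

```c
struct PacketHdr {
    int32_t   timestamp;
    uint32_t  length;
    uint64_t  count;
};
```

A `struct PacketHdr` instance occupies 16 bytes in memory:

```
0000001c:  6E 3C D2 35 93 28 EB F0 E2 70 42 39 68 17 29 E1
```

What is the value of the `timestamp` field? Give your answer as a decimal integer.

1849479733

`timestamp` is the first field, at byte offset 0, occupying 4 bytes.
Bytes at offsets 0..3: 6E 3C D2 35.
Big-endian: lowest address holds the most-significant byte.
The bytes are already most-significant first: 0x6E3CD235.
0x6E3CD235 = 1849479733.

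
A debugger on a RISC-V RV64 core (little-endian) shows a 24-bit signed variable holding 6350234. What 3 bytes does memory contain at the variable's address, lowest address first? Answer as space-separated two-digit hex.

9A E5 60

6350234 in hexadecimal, padded to 24 bits, is 0x60E59A.
Split into bytes (most-significant first): 60 E5 9A.
Little-endian: lowest address holds the least-significant byte.
So at ascending addresses the bytes are 9A E5 60.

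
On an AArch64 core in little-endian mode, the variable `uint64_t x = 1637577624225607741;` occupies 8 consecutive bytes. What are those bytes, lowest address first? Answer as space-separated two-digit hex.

1637577624225607741 in hexadecimal, padded to 64 bits, is 0x16B9D82C4818703D.
Split into bytes (most-significant first): 16 B9 D8 2C 48 18 70 3D.
In little-endian order the low byte comes first in memory.
So at ascending addresses the bytes are 3D 70 18 48 2C D8 B9 16.

3D 70 18 48 2C D8 B9 16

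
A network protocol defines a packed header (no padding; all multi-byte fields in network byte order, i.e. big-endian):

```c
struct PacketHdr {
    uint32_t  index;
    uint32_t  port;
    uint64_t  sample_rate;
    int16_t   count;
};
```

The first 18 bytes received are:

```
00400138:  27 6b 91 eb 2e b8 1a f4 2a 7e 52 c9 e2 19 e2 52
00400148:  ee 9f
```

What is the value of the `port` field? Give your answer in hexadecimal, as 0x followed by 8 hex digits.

`port` follows `index` (4 bytes), so it starts at byte offset 4 and occupies 4 bytes.
Bytes at offsets 4..7: 2E B8 1A F4.
Big-endian stores the most-significant byte at the lowest address.
The bytes are already most-significant first: 0x2EB81AF4.

0x2EB81AF4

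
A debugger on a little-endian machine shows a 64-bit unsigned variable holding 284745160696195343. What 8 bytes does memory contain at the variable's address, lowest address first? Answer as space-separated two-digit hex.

0F E9 CE 0A 37 9E F3 03

284745160696195343 in hexadecimal, padded to 64 bits, is 0x03F39E370ACEE90F.
Split into bytes (most-significant first): 03 F3 9E 37 0A CE E9 0F.
Little-endian: lowest address holds the least-significant byte.
So at ascending addresses the bytes are 0F E9 CE 0A 37 9E F3 03.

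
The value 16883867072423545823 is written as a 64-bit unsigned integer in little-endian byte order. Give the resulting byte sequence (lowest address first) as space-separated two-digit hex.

DF 4B B8 D6 A5 8B 4F EA

16883867072423545823 in hexadecimal, padded to 64 bits, is 0xEA4F8BA5D6B84BDF.
Split into bytes (most-significant first): EA 4F 8B A5 D6 B8 4B DF.
Little-endian: lowest address holds the least-significant byte.
So at ascending addresses the bytes are DF 4B B8 D6 A5 8B 4F EA.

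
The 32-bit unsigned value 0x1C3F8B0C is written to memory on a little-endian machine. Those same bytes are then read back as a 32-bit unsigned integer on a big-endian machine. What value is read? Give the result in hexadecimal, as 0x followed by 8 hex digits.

Stored little-endian, the bytes at ascending addresses are 0C 8B 3F 1C.
Read back as big-endian, the last byte is least significant, giving 0x0C8B3F1C.

0x0C8B3F1C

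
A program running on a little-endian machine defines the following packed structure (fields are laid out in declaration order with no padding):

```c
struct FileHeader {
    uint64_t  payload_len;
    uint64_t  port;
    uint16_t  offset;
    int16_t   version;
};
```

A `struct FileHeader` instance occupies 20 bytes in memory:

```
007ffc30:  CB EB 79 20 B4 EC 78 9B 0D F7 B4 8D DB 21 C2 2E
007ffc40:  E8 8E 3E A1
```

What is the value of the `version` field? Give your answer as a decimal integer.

`version` follows `payload_len` (8 B), `port` (8 B), `offset` (2 B), so it starts at offset 8 + 8 + 2 = 18 and occupies 2 bytes.
Bytes at offsets 18..19: 3E A1.
Little-endian: lowest address holds the least-significant byte.
Reassemble most-significant byte first: A1 3E → 0xA13E.
Top bit is set, so as a signed 16-bit value this is 0xA13E − 2^16 = -24258.

-24258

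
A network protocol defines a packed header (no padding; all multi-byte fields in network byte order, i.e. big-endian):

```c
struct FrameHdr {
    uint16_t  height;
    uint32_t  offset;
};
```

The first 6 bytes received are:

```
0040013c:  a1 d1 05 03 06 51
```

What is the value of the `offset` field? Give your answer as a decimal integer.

84084305

`offset` follows `height` (2 bytes), so it starts at byte offset 2 and occupies 4 bytes.
Bytes at offsets 2..5: 05 03 06 51.
In big-endian order the high byte comes first in memory.
The bytes are already most-significant first: 0x05030651.
0x05030651 = 84084305.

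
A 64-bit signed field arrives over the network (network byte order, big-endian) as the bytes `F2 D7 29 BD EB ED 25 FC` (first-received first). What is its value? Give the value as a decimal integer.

-948243300854454788

Big-endian: lowest address holds the most-significant byte.
The bytes are already most-significant first: 0xF2D729BDEBED25FC.
Top bit is set, so as a signed 64-bit value this is 0xF2D729BDEBED25FC − 2^64 = -948243300854454788.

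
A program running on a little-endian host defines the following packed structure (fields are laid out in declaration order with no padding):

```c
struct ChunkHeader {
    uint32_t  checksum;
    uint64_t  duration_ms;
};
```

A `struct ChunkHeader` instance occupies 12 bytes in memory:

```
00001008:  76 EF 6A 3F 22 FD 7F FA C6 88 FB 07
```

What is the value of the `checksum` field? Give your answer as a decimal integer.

`checksum` is the first field, at byte offset 0, occupying 4 bytes.
Bytes at offsets 0..3: 76 EF 6A 3F.
Little-endian: lowest address holds the least-significant byte.
Reassemble most-significant byte first: 3F 6A EF 76 → 0x3F6AEF76.
0x3F6AEF76 = 1063972726.

1063972726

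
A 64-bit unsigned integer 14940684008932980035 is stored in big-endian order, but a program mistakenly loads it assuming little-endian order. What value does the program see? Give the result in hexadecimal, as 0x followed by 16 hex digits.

0x4335CF6DF2F857CF

14940684008932980035 in 64-bit hexadecimal is 0xCF57F8F26DCF3543.
Stored big-endian, the bytes at ascending addresses are CF 57 F8 F2 6D CF 35 43.
Read back as little-endian, the first byte is least significant, giving 0x4335CF6DF2F857CF.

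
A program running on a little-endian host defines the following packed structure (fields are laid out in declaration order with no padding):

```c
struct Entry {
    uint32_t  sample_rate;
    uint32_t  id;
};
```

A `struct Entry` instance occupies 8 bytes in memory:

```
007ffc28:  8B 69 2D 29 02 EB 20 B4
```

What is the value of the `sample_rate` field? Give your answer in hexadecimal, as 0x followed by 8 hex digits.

`sample_rate` is the first field, at byte offset 0, occupying 4 bytes.
Bytes at offsets 0..3: 8B 69 2D 29.
Little-endian: lowest address holds the least-significant byte.
Reassemble most-significant byte first: 29 2D 69 8B → 0x292D698B.

0x292D698B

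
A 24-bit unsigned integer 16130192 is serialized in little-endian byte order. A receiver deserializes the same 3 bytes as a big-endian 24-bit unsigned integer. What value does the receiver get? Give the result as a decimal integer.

16130192 in 24-bit hexadecimal is 0xF62090.
Stored little-endian, the bytes at ascending addresses are 90 20 F6.
Read back as big-endian, the last byte is least significant, giving 0x9020F6.
0x9020F6 = 9445622.

9445622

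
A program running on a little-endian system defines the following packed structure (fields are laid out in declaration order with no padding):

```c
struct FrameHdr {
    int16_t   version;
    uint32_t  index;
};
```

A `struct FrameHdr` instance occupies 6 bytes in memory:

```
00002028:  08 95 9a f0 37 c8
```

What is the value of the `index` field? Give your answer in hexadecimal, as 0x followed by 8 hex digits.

`index` follows `version` (2 bytes), so it starts at byte offset 2 and occupies 4 bytes.
Bytes at offsets 2..5: 9A F0 37 C8.
Little-endian stores the least-significant byte at the lowest address.
Reassemble most-significant byte first: C8 37 F0 9A → 0xC837F09A.

0xC837F09A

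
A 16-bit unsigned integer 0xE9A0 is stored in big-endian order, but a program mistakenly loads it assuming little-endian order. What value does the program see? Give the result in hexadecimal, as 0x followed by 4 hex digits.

0xA0E9

Stored big-endian, the bytes at ascending addresses are E9 A0.
Read back as little-endian, the first byte is least significant, giving 0xA0E9.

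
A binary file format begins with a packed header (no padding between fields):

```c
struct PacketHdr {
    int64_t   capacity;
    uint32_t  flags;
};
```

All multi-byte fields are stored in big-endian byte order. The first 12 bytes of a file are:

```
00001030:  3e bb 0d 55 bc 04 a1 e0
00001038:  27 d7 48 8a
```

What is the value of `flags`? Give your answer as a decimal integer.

668420234

`flags` follows `capacity` (8 bytes), so it starts at byte offset 8 and occupies 4 bytes.
Bytes at offsets 8..11: 27 D7 48 8A.
In big-endian order the high byte comes first in memory.
The bytes are already most-significant first: 0x27D7488A.
0x27D7488A = 668420234.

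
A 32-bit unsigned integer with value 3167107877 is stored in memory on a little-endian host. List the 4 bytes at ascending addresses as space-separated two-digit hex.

25 3B C6 BC

3167107877 in hexadecimal, padded to 32 bits, is 0xBCC63B25.
Split into bytes (most-significant first): BC C6 3B 25.
Little-endian stores the least-significant byte at the lowest address.
So at ascending addresses the bytes are 25 3B C6 BC.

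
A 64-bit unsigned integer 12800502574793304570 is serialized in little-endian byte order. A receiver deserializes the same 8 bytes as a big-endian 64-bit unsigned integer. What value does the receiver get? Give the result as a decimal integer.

12800502574793304570 in 64-bit hexadecimal is 0xB1A48545950729FA.
Stored little-endian, the bytes at ascending addresses are FA 29 07 95 45 85 A4 B1.
Read back as big-endian, the last byte is least significant, giving 0xFA2907954585A4B1.
0xFA2907954585A4B1 = 18025947321225028785.

18025947321225028785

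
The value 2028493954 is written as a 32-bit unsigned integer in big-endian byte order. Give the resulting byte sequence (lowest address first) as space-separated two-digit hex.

2028493954 in hexadecimal, padded to 32 bits, is 0x78E85C82.
Split into bytes (most-significant first): 78 E8 5C 82.
Big-endian: lowest address holds the most-significant byte.
So the memory order matches the most-significant-first order: 78 E8 5C 82.

78 E8 5C 82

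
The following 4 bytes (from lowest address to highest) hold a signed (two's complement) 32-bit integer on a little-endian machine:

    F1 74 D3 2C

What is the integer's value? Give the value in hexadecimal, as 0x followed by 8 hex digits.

0x2CD374F1

Little-endian: lowest address holds the least-significant byte.
Reassemble most-significant byte first: 2C D3 74 F1 → 0x2CD374F1.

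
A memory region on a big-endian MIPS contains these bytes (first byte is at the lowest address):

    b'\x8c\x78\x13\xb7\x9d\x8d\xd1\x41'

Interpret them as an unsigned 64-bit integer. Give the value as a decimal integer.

Big-endian: lowest address holds the most-significant byte.
The bytes are already most-significant first: 0x8C7813B79D8DD141.
0x8C7813B79D8DD141 = 10121861841858449729.

10121861841858449729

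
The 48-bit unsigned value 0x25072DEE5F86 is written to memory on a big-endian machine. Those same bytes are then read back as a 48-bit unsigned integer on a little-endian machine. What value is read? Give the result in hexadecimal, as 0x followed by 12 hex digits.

0x865FEE2D0725

Stored big-endian, the bytes at ascending addresses are 25 07 2D EE 5F 86.
Read back as little-endian, the first byte is least significant, giving 0x865FEE2D0725.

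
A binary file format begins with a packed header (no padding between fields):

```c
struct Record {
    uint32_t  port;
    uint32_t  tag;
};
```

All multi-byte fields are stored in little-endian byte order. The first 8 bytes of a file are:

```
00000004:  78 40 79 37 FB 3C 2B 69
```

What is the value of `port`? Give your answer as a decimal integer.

`port` is the first field, at byte offset 0, occupying 4 bytes.
Bytes at offsets 0..3: 78 40 79 37.
Little-endian: lowest address holds the least-significant byte.
Reassemble most-significant byte first: 37 79 40 78 → 0x37794078.
0x37794078 = 930693240.

930693240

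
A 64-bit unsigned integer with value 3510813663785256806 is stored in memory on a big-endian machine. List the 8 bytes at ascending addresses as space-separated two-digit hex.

3510813663785256806 in hexadecimal, padded to 64 bits, is 0x30B8EA6D16820766.
Split into bytes (most-significant first): 30 B8 EA 6D 16 82 07 66.
Big-endian: lowest address holds the most-significant byte.
So the memory order matches the most-significant-first order: 30 B8 EA 6D 16 82 07 66.

30 B8 EA 6D 16 82 07 66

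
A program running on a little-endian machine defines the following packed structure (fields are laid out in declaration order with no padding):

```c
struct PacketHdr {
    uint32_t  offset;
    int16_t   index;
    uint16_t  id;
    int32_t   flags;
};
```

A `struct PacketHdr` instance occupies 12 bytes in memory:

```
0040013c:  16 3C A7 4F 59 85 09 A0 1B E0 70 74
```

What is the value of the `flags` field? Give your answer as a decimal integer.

`flags` follows `offset` (4 B), `index` (2 B), `id` (2 B), so it starts at offset 4 + 2 + 2 = 8 and occupies 4 bytes.
Bytes at offsets 8..11: 1B E0 70 74.
In little-endian order the low byte comes first in memory.
Reassemble most-significant byte first: 74 70 E0 1B → 0x7470E01B.
0x7470E01B = 1953554459.

1953554459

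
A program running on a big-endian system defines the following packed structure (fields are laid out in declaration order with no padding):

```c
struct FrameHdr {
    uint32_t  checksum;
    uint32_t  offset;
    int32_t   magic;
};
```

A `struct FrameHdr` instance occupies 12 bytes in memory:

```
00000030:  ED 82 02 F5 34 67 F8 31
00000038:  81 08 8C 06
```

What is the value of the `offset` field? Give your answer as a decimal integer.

879228977

`offset` follows `checksum` (4 bytes), so it starts at byte offset 4 and occupies 4 bytes.
Bytes at offsets 4..7: 34 67 F8 31.
Big-endian stores the most-significant byte at the lowest address.
The bytes are already most-significant first: 0x3467F831.
0x3467F831 = 879228977.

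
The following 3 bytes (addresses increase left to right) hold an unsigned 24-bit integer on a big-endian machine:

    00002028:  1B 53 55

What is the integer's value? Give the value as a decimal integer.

1790805

In big-endian order the high byte comes first in memory.
The bytes are already most-significant first: 0x1B5355.
0x1B5355 = 1790805.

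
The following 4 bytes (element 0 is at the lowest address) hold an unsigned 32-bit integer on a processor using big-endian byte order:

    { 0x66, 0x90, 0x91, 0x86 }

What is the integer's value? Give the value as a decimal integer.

Big-endian stores the most-significant byte at the lowest address.
The bytes are already most-significant first: 0x66909186.
0x66909186 = 1720750470.

1720750470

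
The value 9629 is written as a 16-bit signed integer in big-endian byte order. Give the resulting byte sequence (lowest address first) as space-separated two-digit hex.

25 9D

9629 in hexadecimal, padded to 16 bits, is 0x259D.
Split into bytes (most-significant first): 25 9D.
In big-endian order the high byte comes first in memory.
So the memory order matches the most-significant-first order: 25 9D.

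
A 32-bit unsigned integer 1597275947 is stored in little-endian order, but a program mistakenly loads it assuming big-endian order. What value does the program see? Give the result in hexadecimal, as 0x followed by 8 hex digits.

0x2B7F345F

1597275947 in 32-bit hexadecimal is 0x5F347F2B.
Stored little-endian, the bytes at ascending addresses are 2B 7F 34 5F.
Read back as big-endian, the last byte is least significant, giving 0x2B7F345F.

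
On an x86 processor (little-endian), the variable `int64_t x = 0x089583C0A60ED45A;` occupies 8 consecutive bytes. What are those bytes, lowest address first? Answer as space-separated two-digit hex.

Split into bytes (most-significant first): 08 95 83 C0 A6 0E D4 5A.
In little-endian order the low byte comes first in memory.
So at ascending addresses the bytes are 5A D4 0E A6 C0 83 95 08.

5A D4 0E A6 C0 83 95 08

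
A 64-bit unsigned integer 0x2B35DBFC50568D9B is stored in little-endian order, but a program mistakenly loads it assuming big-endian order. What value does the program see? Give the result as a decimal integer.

11208709953434629419

Stored little-endian, the bytes at ascending addresses are 9B 8D 56 50 FC DB 35 2B.
Read back as big-endian, the last byte is least significant, giving 0x9B8D5650FCDB352B.
0x9B8D5650FCDB352B = 11208709953434629419.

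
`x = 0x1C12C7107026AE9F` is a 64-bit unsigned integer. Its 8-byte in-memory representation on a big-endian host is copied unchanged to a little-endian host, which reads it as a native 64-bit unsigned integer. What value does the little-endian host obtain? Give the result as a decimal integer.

Stored big-endian, the bytes at ascending addresses are 1C 12 C7 10 70 26 AE 9F.
Read back as little-endian, the first byte is least significant, giving 0x9FAE267010C7121C.
0x9FAE267010C7121C = 11506176360737870364.

11506176360737870364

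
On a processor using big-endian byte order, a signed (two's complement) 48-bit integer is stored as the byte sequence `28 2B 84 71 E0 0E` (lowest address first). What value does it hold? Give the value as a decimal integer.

In big-endian order the high byte comes first in memory.
The bytes are already most-significant first: 0x282B8471E00E.
0x282B8471E00E = 44167370760206.

44167370760206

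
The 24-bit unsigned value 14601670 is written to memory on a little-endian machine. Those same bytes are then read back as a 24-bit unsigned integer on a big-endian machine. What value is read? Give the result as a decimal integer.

14601670 in 24-bit hexadecimal is 0xDECDC6.
Stored little-endian, the bytes at ascending addresses are C6 CD DE.
Read back as big-endian, the last byte is least significant, giving 0xC6CDDE.
0xC6CDDE = 13028830.

13028830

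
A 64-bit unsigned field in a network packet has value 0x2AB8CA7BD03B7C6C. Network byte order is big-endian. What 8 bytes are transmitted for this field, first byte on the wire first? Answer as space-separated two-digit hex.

2A B8 CA 7B D0 3B 7C 6C

Split into bytes (most-significant first): 2A B8 CA 7B D0 3B 7C 6C.
Big-endian: lowest address holds the most-significant byte.
So the memory order matches the most-significant-first order: 2A B8 CA 7B D0 3B 7C 6C.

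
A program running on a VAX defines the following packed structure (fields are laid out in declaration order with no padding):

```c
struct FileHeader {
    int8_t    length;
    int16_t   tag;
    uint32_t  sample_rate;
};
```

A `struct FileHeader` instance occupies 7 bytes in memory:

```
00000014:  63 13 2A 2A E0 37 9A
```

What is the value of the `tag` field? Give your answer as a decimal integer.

`tag` follows `length` (1 byte), so it starts at byte offset 1 and occupies 2 bytes.
Bytes at offsets 1..2: 13 2A.
In little-endian order the low byte comes first in memory.
Reassemble most-significant byte first: 2A 13 → 0x2A13.
0x2A13 = 10771.

10771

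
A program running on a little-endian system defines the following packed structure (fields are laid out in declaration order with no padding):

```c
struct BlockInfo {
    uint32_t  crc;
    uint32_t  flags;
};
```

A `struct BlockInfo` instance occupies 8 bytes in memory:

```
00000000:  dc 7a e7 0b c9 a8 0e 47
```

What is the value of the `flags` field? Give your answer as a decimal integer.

1192143049

`flags` follows `crc` (4 bytes), so it starts at byte offset 4 and occupies 4 bytes.
Bytes at offsets 4..7: C9 A8 0E 47.
Little-endian: lowest address holds the least-significant byte.
Reassemble most-significant byte first: 47 0E A8 C9 → 0x470EA8C9.
0x470EA8C9 = 1192143049.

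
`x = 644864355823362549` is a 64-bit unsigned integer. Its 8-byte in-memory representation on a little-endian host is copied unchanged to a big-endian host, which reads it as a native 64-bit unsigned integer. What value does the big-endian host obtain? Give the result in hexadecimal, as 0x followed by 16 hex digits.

644864355823362549 in 64-bit hexadecimal is 0x08F304B70929A1F5.
Stored little-endian, the bytes at ascending addresses are F5 A1 29 09 B7 04 F3 08.
Read back as big-endian, the last byte is least significant, giving 0xF5A12909B704F308.

0xF5A12909B704F308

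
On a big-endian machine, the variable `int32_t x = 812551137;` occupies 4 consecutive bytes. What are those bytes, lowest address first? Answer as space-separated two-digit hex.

812551137 in hexadecimal, padded to 32 bits, is 0x306E8BE1.
Split into bytes (most-significant first): 30 6E 8B E1.
Big-endian: lowest address holds the most-significant byte.
So the memory order matches the most-significant-first order: 30 6E 8B E1.

30 6E 8B E1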